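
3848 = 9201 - 5353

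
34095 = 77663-43568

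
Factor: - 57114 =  - 2^1*3^2*19^1 * 167^1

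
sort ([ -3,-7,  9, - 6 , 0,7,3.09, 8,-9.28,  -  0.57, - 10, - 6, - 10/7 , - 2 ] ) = [-10, - 9.28, - 7 , - 6, - 6, - 3, - 2, - 10/7, - 0.57,0,3.09, 7,8,9]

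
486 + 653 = 1139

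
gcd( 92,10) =2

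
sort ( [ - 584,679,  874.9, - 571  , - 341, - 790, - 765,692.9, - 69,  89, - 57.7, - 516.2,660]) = [ - 790,-765, - 584,-571, - 516.2, - 341,  -  69, - 57.7,89, 660,679,  692.9,874.9 ]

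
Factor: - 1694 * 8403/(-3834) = 3^( - 2)  *7^1*11^2*71^(-1)*2801^1 = 2372447/639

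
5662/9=5662/9   =  629.11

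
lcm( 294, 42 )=294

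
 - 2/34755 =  - 2/34755 = - 0.00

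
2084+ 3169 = 5253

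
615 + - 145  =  470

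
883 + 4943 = 5826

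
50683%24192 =2299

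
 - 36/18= - 2 =- 2.00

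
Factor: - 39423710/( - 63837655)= 2^1*7^(-1 ) * 97^2 * 113^( -1)*419^1 * 16141^( - 1)= 7884742/12767531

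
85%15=10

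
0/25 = 0 = 0.00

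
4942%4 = 2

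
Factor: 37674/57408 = 2^(-5)*3^1*7^1 = 21/32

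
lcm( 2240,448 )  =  2240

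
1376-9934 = -8558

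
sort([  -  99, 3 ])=[-99, 3] 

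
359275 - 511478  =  -152203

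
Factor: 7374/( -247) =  -2^1*3^1*13^( -1 )*19^( - 1) * 1229^1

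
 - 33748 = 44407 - 78155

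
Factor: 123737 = 123737^1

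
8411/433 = 19 + 184/433=19.42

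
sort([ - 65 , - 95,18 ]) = [ - 95, - 65 , 18 ]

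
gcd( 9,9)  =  9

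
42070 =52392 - 10322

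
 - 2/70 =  - 1/35 = - 0.03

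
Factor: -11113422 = -2^1*3^1 * 109^1*16993^1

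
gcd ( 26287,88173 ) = 97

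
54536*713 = 38884168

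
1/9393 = 1/9393 = 0.00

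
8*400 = 3200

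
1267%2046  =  1267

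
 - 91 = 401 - 492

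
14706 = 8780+5926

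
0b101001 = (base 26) 1f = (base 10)41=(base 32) 19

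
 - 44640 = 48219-92859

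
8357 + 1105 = 9462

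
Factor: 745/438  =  2^( - 1)*3^( - 1) * 5^1*73^ ( - 1) * 149^1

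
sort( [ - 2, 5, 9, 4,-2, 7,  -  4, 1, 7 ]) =[ - 4,-2 , -2, 1,4, 5, 7 , 7,9]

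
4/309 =4/309 = 0.01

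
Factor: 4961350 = 2^1*5^2 * 67^1*1481^1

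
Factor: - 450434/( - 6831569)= 2^1*17^(-1) * 37^( - 1)*10861^(- 1) * 225217^1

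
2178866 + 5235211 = 7414077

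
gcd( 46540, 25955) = 895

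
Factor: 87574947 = 3^1 * 29191649^1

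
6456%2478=1500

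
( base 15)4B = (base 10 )71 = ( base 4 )1013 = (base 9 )78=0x47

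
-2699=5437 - 8136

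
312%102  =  6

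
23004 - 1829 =21175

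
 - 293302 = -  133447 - 159855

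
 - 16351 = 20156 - 36507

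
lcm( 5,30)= 30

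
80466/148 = 543 + 51/74  =  543.69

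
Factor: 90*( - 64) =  - 2^7*3^2*5^1 =- 5760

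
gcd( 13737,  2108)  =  1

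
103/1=103 = 103.00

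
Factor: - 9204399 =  - 3^2*887^1*1153^1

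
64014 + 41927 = 105941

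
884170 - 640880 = 243290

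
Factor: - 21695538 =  - 2^1*3^1*29^1*67^1* 1861^1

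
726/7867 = 726/7867  =  0.09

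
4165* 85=354025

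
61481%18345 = 6446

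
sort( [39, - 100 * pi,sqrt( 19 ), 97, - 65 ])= [ - 100 * pi, -65, sqrt( 19 ), 39,97] 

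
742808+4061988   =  4804796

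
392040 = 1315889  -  923849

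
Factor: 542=2^1*271^1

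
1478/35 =1478/35 = 42.23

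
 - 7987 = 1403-9390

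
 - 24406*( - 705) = 17206230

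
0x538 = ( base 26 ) 1pa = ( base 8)2470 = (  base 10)1336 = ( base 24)27g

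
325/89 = 325/89 = 3.65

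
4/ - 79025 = - 4/79025 = - 0.00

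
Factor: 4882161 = 3^1*349^1*4663^1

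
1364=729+635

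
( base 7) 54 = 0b100111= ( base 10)39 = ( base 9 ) 43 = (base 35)14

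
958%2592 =958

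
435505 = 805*541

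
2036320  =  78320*26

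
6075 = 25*243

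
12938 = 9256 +3682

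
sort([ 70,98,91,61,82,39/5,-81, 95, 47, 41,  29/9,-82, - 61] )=[-82, - 81 , - 61, 29/9 , 39/5 , 41,47,61,70,82, 91,  95,98]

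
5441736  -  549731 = 4892005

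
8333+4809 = 13142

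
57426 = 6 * 9571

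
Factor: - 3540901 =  - 7^1 * 13^1*167^1 * 233^1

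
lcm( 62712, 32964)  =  2571192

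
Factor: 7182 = 2^1*3^3*7^1*19^1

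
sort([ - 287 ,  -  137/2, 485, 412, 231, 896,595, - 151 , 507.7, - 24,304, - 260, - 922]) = [-922, - 287, - 260, - 151, - 137/2 ,- 24,231,304, 412,485,507.7, 595,896] 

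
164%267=164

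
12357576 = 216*57211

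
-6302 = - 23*274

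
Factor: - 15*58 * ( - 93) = 2^1*3^2*5^1*29^1*31^1 = 80910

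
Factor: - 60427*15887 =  - 15887^1*60427^1  =  -960003749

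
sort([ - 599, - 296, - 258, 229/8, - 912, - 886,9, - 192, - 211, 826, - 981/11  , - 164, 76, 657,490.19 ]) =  [ - 912,-886, - 599, - 296, - 258,-211, - 192, - 164, - 981/11, 9,229/8, 76, 490.19,657,826]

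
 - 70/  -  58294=35/29147= 0.00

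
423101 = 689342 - 266241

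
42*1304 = 54768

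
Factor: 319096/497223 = 2^3* 3^(-2 )*101^( - 1 ) * 547^(  -  1 )*39887^1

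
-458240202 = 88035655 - 546275857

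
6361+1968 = 8329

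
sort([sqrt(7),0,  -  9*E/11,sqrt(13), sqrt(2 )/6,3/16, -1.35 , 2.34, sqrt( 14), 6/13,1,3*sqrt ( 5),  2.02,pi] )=[ - 9 *E/11, - 1.35,  0, 3/16,sqrt(2)/6,6/13 , 1,2.02, 2.34, sqrt( 7 ), pi,sqrt( 13), sqrt(14),3*sqrt( 5 ) ]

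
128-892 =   -  764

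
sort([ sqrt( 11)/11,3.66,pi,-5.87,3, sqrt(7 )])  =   [ - 5.87, sqrt( 11 ) /11, sqrt(7 ),3, pi, 3.66 ]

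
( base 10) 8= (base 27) 8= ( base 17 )8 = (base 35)8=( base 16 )8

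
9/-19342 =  - 1 + 19333/19342 = - 0.00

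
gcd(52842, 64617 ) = 3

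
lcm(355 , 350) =24850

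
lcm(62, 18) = 558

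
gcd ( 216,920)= 8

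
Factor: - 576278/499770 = - 3^( - 4)* 5^( - 1) * 467^1 = -  467/405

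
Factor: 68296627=7^1*31^1*491^1*641^1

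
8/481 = 8/481 = 0.02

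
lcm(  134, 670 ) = 670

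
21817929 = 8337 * 2617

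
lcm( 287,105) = 4305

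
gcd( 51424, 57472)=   32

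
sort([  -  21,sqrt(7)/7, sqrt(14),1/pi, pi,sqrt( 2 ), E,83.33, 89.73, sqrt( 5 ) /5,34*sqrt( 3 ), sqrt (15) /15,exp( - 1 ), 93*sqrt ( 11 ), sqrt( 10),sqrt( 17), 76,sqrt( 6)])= [ - 21,sqrt( 15) /15,1/pi,exp( - 1 ), sqrt( 7 )/7,  sqrt( 5)/5, sqrt(2 ),sqrt( 6 ),  E,pi,sqrt( 10 ),sqrt( 14 ),sqrt (17),34*sqrt( 3 ),76,83.33, 89.73 , 93*sqrt(11)]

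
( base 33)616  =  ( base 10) 6573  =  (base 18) 1253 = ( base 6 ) 50233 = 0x19ad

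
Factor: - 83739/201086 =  - 2^(-1 ) * 3^1*29^( - 1 )*103^1*271^1*3467^( - 1 )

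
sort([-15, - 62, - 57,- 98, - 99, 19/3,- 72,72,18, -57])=[ - 99, - 98,- 72,-62,  -  57,-57,-15,19/3 , 18, 72 ] 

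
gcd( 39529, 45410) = 1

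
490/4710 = 49/471 = 0.10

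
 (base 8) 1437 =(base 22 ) 1E7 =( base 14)411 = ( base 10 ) 799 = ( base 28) 10F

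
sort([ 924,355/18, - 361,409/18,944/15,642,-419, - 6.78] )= [ - 419,  -  361,-6.78 , 355/18,  409/18,944/15,642,924]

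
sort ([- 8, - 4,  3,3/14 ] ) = [ - 8, - 4,3/14 , 3]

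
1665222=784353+880869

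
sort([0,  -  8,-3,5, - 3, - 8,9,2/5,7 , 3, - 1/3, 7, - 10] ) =[ - 10, - 8, - 8, - 3, - 3, - 1/3,0,  2/5 , 3, 5,7,7 , 9 ] 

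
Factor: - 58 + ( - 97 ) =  - 155 = -  5^1*31^1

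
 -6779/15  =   - 452+1/15 = - 451.93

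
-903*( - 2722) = 2457966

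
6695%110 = 95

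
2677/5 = 2677/5 =535.40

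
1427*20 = 28540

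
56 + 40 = 96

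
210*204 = 42840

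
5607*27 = 151389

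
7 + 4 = 11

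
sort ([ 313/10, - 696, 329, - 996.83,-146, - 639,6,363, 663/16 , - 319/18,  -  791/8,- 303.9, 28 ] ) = [ - 996.83 , - 696, - 639,  -  303.9, - 146, - 791/8,-319/18,6,28, 313/10,663/16 , 329,363]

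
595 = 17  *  35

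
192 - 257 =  - 65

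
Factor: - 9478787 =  - 9478787^1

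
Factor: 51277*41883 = 3^1*23^1*47^1*607^1*1091^1 = 2147634591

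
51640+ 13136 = 64776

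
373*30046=11207158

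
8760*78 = 683280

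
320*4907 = 1570240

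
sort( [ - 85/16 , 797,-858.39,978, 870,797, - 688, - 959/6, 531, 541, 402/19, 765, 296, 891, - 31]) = [- 858.39,  -  688,  -  959/6, - 31, - 85/16,402/19, 296, 531, 541, 765, 797, 797 , 870,891,978] 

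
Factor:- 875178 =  - 2^1*3^3 * 19^1*853^1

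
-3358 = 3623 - 6981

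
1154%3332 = 1154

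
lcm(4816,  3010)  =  24080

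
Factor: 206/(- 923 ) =  -  2^1*13^(  -  1 )*71^(  -  1)*103^1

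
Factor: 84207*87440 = 7363060080 = 2^4*3^1*5^1 *1093^1*28069^1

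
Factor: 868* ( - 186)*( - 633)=102196584 = 2^3 * 3^2*7^1*31^2 * 211^1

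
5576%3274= 2302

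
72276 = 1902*38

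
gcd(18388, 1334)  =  2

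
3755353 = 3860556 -105203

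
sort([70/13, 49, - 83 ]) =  [ - 83, 70/13,49]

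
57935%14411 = 291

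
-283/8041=-283/8041 = -0.04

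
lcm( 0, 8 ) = 0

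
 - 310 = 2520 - 2830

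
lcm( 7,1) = 7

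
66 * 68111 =4495326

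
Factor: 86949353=86949353^1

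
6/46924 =3/23462 = 0.00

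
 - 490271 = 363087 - 853358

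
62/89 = 62/89  =  0.70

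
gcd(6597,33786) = 9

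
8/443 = 8/443 = 0.02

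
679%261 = 157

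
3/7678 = 3/7678 = 0.00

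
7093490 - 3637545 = 3455945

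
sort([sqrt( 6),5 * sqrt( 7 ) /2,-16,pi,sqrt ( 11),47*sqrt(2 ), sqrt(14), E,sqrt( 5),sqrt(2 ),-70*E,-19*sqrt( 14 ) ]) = [  -  70 * E, - 19* sqrt ( 14) , - 16,sqrt (2),sqrt( 5), sqrt( 6),E,pi,  sqrt (11), sqrt( 14 ),5* sqrt( 7)/2, 47* sqrt( 2) ] 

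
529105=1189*445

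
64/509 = 64/509 = 0.13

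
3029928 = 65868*46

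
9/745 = 9/745 =0.01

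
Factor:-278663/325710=-77/90 = - 2^( - 1)*3^(  -  2)*5^( - 1) * 7^1*11^1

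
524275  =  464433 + 59842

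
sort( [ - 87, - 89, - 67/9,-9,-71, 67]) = [  -  89, - 87, - 71, - 9, - 67/9,67]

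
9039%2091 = 675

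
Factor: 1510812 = 2^2 * 3^4 * 4663^1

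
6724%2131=331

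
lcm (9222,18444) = 18444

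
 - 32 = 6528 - 6560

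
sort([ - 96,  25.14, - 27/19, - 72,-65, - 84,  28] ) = [ - 96, - 84, - 72, - 65,  -  27/19,25.14,28]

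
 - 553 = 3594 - 4147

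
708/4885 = 708/4885= 0.14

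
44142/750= 58+ 107/125  =  58.86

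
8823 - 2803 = 6020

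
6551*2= 13102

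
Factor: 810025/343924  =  2^ ( - 2) * 5^2 * 7^( - 1 )*71^( - 1)*173^( - 1 ) * 32401^1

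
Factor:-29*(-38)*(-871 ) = - 2^1*13^1*19^1*29^1*67^1 = -959842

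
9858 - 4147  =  5711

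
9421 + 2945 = 12366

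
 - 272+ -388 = -660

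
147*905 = 133035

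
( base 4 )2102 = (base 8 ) 222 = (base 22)6e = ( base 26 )5g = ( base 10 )146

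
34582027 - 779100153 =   -  744518126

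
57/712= 57/712 = 0.08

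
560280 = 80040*7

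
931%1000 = 931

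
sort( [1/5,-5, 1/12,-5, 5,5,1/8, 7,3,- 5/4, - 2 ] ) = [ - 5,-5, - 2, - 5/4,1/12,1/8 , 1/5,3,5, 5,7]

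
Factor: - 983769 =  - 3^1 *327923^1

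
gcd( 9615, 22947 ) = 3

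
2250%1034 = 182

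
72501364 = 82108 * 883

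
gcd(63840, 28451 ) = 1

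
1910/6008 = 955/3004=0.32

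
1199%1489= 1199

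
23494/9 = 23494/9 = 2610.44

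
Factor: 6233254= 2^1*17^1*19^1*9649^1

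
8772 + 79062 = 87834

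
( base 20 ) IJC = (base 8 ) 16650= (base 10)7592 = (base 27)ab5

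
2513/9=279  +  2/9= 279.22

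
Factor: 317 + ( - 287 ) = 2^1 * 3^1*5^1 = 30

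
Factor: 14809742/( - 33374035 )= - 2^1*5^(-1) * 23^(-1 ) * 290209^(  -  1 )*7404871^1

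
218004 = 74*2946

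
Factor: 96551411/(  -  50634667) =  - 11^1* 293^1*1033^1*1746023^( - 1) = - 3329359/1746023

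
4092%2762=1330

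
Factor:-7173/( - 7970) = 9/10 = 2^( - 1 ) * 3^2*5^( - 1)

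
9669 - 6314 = 3355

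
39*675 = 26325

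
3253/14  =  3253/14 = 232.36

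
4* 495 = 1980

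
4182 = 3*1394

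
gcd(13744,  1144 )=8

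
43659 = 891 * 49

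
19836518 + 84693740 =104530258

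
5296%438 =40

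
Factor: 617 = 617^1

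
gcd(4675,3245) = 55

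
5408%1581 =665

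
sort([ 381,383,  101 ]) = [101,381,383] 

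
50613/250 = 202 + 113/250 = 202.45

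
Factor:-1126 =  -2^1*563^1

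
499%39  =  31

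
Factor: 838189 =11^1 * 23^1 * 3313^1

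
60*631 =37860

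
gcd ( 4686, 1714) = 2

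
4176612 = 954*4378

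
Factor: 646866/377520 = 891/520= 2^(  -  3)*3^4 * 5^ ( - 1)*11^1*13^(-1) 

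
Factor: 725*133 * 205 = 19767125 = 5^3*7^1*19^1 * 29^1*41^1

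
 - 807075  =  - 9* 89675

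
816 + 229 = 1045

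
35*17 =595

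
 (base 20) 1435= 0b10010111000001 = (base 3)111020222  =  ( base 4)2113001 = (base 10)9665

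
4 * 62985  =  251940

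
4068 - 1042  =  3026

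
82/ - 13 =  - 7 + 9/13 = -6.31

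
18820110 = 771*24410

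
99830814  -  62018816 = 37811998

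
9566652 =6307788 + 3258864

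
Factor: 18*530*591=5638140= 2^2*3^3*5^1*53^1*197^1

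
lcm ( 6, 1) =6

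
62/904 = 31/452= 0.07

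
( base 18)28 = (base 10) 44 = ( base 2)101100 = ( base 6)112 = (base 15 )2e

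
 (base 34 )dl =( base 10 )463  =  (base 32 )EF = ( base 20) 133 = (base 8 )717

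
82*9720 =797040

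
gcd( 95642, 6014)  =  194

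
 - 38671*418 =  - 16164478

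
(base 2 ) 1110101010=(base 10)938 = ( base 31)u8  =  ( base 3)1021202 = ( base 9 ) 1252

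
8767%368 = 303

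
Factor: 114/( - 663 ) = -2^1*13^(-1) * 17^( - 1)*19^1 = - 38/221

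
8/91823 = 8/91823 = 0.00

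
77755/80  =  971  +  15/16 =971.94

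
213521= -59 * ( - 3619) 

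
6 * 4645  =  27870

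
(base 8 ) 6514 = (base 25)5B4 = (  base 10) 3404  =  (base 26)50O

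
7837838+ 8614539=16452377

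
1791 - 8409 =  - 6618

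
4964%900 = 464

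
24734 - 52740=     -  28006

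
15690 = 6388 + 9302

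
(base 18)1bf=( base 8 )1031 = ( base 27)jo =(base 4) 20121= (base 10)537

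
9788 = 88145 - 78357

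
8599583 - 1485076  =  7114507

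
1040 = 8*130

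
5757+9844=15601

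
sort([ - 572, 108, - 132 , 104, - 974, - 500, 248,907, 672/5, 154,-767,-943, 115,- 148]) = [-974, - 943,-767,-572, - 500,-148, - 132, 104, 108, 115, 672/5,154,  248,907]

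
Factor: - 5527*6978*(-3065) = 2^1 *3^1*5^1*613^1 * 1163^1*5527^1=118209099390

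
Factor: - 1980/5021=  - 2^2*3^2*5^1*11^1*5021^( - 1)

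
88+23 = 111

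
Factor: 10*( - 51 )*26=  - 13260 =-  2^2*3^1*5^1* 13^1*17^1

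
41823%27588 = 14235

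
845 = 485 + 360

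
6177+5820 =11997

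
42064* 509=21410576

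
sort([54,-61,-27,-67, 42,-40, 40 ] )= [ - 67, - 61, - 40 ,  -  27,40, 42, 54]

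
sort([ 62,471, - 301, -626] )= [-626, - 301, 62, 471] 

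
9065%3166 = 2733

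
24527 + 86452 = 110979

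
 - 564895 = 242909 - 807804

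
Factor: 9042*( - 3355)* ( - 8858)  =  2^2  *3^1*5^1*11^2*43^1*61^1*103^1*137^1  =  268715490780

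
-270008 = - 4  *67502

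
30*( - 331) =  - 9930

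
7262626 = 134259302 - 126996676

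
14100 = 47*300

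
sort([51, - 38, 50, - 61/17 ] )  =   [-38, - 61/17, 50, 51 ]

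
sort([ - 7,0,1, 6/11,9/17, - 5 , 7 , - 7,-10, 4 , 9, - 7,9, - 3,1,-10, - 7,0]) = [ - 10,-10, - 7,-7, - 7, - 7  ,-5,-3 , 0,0,9/17,6/11,1,1, 4,7, 9, 9]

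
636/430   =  1+103/215=1.48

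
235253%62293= 48374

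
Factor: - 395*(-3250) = 1283750 = 2^1*5^4 * 13^1*79^1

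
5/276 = 5/276 = 0.02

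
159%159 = 0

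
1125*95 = 106875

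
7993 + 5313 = 13306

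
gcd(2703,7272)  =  3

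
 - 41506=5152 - 46658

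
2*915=1830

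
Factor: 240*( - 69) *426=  - 7054560 = - 2^5*3^3*5^1*23^1*71^1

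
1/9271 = 1/9271 = 0.00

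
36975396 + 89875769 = 126851165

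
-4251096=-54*78724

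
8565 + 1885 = 10450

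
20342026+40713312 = 61055338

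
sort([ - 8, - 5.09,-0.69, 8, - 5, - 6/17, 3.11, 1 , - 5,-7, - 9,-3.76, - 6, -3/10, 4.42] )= [-9,- 8, - 7, - 6, -5.09, - 5, - 5, - 3.76, - 0.69 , -6/17, - 3/10,1,3.11,4.42 , 8] 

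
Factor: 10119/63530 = 2^ ( - 1)*3^1*5^( - 1)*3373^1 * 6353^( - 1 ) 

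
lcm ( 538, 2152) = 2152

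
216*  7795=1683720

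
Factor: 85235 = 5^1*17047^1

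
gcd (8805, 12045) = 15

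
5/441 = 5/441 =0.01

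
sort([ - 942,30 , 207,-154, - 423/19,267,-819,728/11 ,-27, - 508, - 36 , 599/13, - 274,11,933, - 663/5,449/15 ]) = [ - 942, - 819, - 508,-274, - 154,-663/5, - 36, - 27, - 423/19, 11,  449/15, 30,  599/13,728/11,207, 267,  933]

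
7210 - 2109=5101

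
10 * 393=3930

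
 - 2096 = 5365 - 7461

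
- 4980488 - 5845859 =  - 10826347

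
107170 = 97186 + 9984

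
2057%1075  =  982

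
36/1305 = 4/145 = 0.03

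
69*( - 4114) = - 283866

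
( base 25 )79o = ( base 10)4624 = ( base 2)1001000010000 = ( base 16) 1210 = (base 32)4gg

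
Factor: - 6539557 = -6539557^1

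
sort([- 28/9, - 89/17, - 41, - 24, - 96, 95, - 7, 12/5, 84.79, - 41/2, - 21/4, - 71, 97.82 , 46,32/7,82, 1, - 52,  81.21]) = [-96, - 71,-52, - 41, - 24,-41/2, - 7, - 21/4, - 89/17, - 28/9, 1,  12/5, 32/7, 46,  81.21, 82 , 84.79,  95,97.82 ] 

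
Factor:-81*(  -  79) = 6399 = 3^4*79^1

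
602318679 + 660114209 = 1262432888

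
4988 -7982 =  - 2994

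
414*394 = 163116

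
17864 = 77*232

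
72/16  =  9/2 = 4.50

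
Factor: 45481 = 45481^1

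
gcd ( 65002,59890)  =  2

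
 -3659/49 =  - 75 + 16/49 =- 74.67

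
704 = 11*64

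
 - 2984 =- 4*746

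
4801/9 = 4801/9 = 533.44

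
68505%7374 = 2139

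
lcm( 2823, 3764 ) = 11292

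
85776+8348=94124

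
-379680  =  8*(  -  47460 )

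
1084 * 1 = 1084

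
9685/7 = 1383 + 4/7  =  1383.57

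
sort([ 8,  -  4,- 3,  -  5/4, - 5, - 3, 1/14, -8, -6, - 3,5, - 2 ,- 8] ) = [ - 8 , - 8,-6, - 5,-4,  -  3,-3, - 3,  -  2, - 5/4,  1/14, 5,  8] 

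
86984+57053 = 144037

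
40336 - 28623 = 11713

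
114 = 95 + 19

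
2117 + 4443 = 6560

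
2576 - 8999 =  - 6423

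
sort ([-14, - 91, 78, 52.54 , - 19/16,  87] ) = [ - 91 , - 14,-19/16, 52.54, 78,87]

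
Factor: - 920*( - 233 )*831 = 2^3*3^1*5^1 * 23^1*233^1*277^1 = 178133160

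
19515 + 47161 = 66676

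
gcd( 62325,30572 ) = 1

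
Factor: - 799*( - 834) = 666366 =2^1*3^1*17^1*47^1*139^1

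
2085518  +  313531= 2399049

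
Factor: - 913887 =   -  3^2*13^1*73^1*107^1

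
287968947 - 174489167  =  113479780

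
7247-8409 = - 1162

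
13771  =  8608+5163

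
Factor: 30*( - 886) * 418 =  - 2^3 * 3^1*5^1  *  11^1*  19^1*443^1=- 11110440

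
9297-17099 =  -  7802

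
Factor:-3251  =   - 3251^1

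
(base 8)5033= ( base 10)2587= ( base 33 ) 2CD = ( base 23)4kb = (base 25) 43C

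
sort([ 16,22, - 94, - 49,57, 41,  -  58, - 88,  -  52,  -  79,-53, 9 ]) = [ - 94, - 88,-79, - 58, - 53 , - 52,-49,9,16, 22, 41,57]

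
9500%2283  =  368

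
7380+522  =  7902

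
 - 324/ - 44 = 7 + 4/11 = 7.36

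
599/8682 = 599/8682 = 0.07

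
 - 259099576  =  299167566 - 558267142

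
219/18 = 12+1/6 = 12.17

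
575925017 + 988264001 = 1564189018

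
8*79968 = 639744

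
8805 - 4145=4660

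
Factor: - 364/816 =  - 91/204=- 2^(-2 ) * 3^( - 1)*7^1*13^1*17^( - 1) 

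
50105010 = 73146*685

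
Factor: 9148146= 2^1*3^1*7^1*139^1*1567^1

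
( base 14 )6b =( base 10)95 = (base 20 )4f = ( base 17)5a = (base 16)5F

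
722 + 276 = 998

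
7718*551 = 4252618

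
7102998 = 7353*966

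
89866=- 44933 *( - 2 ) 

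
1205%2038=1205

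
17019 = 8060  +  8959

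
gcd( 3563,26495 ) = 7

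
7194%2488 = 2218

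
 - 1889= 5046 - 6935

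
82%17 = 14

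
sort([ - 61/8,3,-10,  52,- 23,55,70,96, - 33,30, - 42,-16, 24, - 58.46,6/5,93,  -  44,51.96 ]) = [ - 58.46,-44, - 42, - 33,  -  23, - 16, - 10, - 61/8,6/5,3,24,  30, 51.96 , 52, 55,70,93,96]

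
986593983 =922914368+63679615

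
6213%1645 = 1278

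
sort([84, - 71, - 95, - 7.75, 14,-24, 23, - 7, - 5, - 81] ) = [  -  95,-81, - 71,  -  24, - 7.75, - 7 , - 5, 14,23 , 84]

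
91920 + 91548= 183468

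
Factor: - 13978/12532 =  - 29/26 = - 2^( - 1 )*13^(-1)*29^1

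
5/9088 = 5/9088 = 0.00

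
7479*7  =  52353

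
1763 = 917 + 846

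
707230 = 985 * 718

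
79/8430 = 79/8430 = 0.01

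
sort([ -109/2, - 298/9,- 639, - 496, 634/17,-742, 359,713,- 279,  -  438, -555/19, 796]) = [ - 742, - 639,-496, - 438,- 279,-109/2, - 298/9,-555/19, 634/17 , 359,713,796] 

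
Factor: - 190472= -2^3*29^1*821^1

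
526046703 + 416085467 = 942132170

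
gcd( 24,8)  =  8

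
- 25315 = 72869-98184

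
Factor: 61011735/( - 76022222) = -2^( - 1)*3^1*5^1*23^( - 1)*163^( - 1 )*619^1*6571^1*10139^( - 1)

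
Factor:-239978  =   - 2^1*97^1*1237^1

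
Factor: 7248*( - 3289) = - 2^4*3^1*11^1*13^1*23^1 * 151^1 = - 23838672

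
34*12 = 408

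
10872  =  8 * 1359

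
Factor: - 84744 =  - 2^3*3^2 *11^1 * 107^1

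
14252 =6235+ 8017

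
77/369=77/369=0.21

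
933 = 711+222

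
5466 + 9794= 15260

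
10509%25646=10509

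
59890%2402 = 2242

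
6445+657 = 7102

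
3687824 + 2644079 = 6331903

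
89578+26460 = 116038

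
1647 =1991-344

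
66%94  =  66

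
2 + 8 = 10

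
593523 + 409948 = 1003471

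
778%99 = 85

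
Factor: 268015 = 5^1 * 11^2*443^1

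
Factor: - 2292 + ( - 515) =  - 2807 = - 7^1 *401^1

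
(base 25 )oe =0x266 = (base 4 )21212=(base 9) 752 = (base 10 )614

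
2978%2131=847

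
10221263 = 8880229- - 1341034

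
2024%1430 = 594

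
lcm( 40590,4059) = 40590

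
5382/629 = 8 + 350/629 =8.56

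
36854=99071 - 62217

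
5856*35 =204960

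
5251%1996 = 1259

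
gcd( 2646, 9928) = 2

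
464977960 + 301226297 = 766204257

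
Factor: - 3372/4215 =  - 4/5= - 2^2*5^( - 1)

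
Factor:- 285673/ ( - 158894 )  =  2^( - 1)  *  53^( - 1 )*1499^( - 1)*285673^1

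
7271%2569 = 2133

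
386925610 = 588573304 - 201647694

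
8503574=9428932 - 925358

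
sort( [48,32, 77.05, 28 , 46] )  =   [28,32 , 46 , 48, 77.05] 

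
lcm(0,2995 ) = 0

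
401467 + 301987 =703454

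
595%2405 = 595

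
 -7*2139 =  -14973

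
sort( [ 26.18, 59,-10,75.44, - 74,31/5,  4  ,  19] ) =[ - 74, - 10, 4,31/5,19 , 26.18, 59, 75.44]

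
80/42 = 40/21 = 1.90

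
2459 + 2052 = 4511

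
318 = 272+46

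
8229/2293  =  8229/2293 = 3.59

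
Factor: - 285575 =-5^2*11423^1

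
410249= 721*569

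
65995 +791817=857812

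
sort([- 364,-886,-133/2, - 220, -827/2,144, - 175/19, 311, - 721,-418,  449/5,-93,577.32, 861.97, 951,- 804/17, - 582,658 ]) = [  -  886,-721,  -  582, - 418, - 827/2,-364,-220,-93,-133/2, - 804/17,-175/19, 449/5, 144 , 311,577.32, 658,  861.97, 951]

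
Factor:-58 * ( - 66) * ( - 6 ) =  -22968=- 2^3*3^2*11^1 * 29^1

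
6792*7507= 50987544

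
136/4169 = 136/4169 = 0.03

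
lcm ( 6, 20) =60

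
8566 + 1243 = 9809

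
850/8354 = 425/4177=0.10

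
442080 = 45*9824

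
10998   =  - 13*(-846)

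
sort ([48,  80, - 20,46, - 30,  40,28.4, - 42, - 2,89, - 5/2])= [ - 42, - 30, - 20,  -  5/2,-2 , 28.4,  40, 46,48,80,89 ] 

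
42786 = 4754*9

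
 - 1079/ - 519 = 2 + 41/519 =2.08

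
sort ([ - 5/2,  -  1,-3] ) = [ - 3, - 5/2, - 1 ] 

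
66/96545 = 66/96545 =0.00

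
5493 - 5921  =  -428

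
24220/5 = 4844 = 4844.00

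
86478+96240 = 182718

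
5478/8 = 684 + 3/4 = 684.75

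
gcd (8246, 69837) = 1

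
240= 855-615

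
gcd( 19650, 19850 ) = 50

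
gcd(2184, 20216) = 56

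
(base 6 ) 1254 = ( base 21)F7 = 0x142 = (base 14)190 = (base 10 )322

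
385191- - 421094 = 806285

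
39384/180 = 218+4/5 = 218.80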